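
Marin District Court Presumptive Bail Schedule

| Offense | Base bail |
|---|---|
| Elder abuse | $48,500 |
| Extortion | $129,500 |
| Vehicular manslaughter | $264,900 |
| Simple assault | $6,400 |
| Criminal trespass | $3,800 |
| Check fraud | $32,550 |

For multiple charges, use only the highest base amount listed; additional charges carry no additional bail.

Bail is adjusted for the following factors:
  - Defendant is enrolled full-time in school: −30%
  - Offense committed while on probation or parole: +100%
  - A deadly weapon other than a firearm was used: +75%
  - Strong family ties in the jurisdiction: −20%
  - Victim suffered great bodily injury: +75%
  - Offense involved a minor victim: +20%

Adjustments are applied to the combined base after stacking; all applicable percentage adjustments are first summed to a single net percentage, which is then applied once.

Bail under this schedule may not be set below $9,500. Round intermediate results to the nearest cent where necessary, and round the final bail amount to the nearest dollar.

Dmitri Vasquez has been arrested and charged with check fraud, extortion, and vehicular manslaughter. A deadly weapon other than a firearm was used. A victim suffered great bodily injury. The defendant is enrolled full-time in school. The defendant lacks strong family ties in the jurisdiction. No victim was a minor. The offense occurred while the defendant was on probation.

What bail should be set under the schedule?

$847,680

Base amounts from the schedule: check fraud $32,550; extortion $129,500; vehicular manslaughter $264,900.
Stacking rule: use the highest base only. Highest is vehicular manslaughter at $264,900. Combined base = $264,900.
Net percentage adjustment: −30% +100% +75% +75% = +220%. $264,900 × 3.2 = $847,680.
$847,680 is at or above the $9,500 minimum.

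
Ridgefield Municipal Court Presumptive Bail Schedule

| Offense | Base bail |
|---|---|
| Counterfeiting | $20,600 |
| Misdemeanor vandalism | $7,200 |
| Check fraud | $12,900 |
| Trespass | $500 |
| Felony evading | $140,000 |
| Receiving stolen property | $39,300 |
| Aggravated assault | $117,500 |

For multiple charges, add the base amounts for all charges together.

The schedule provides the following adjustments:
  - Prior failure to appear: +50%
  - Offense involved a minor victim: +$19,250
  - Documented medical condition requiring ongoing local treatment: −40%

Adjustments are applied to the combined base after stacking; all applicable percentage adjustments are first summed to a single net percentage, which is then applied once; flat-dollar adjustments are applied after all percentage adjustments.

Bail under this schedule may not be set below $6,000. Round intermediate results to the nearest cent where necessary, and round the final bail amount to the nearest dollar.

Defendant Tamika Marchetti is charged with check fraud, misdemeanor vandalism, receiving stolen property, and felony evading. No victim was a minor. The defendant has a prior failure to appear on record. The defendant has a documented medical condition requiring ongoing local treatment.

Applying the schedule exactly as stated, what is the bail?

$219,340

Base amounts from the schedule: check fraud $12,900; misdemeanor vandalism $7,200; receiving stolen property $39,300; felony evading $140,000.
Stacking rule: sum of all bases. $12,900 + $7,200 + $39,300 + $140,000 = $199,400.
Net percentage adjustment: +50% −40% = +10%. $199,400 × 1.1 = $219,340.
$219,340 is at or above the $6,000 minimum.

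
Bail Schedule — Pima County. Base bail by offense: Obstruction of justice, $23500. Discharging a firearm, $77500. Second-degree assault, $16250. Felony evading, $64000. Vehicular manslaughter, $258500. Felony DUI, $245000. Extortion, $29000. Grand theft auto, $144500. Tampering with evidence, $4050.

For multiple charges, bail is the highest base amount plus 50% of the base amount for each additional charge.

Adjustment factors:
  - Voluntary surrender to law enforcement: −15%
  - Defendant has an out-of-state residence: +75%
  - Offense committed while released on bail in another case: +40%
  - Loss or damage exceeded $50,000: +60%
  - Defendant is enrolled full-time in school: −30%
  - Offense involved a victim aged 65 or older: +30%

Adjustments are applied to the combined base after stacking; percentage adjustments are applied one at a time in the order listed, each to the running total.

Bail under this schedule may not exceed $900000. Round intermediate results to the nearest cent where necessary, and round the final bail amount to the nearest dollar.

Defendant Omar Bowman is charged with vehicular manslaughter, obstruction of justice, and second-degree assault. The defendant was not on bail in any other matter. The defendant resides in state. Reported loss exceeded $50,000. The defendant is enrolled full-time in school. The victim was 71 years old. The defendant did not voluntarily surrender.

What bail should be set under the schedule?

Base amounts from the schedule: vehicular manslaughter $258500; obstruction of justice $23500; second-degree assault $16250.
Stacking rule: highest base plus 50% of each additional charge. Highest is vehicular manslaughter at $258500. Additional: $23500 × 50% = $11750; $16250 × 50% = $8125. Combined base = $258500 + $19875 = $278375.
Loss or damage exceeded $50,000 (+60%): $278375 × 1.6 = $445400.
Defendant is enrolled full-time in school (−30%): $445400 × 0.7 = $311780.
Offense involved a victim aged 65 or older (+30%): $311780 × 1.3 = $405314.
$405314 is within the $900000 maximum.

$405314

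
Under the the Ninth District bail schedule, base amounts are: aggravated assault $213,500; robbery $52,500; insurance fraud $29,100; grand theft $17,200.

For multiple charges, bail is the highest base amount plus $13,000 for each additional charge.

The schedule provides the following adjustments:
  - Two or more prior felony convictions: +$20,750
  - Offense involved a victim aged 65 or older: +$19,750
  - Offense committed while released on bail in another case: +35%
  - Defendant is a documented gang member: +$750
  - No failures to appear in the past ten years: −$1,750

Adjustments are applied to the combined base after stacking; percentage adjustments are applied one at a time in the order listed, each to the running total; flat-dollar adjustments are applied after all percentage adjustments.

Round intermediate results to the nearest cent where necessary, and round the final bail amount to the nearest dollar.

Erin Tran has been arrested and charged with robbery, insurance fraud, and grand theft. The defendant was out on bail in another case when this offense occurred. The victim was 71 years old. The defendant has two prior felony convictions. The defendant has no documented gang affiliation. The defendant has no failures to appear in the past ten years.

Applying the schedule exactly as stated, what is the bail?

$144,725

Base amounts from the schedule: robbery $52,500; insurance fraud $29,100; grand theft $17,200.
Stacking rule: highest base plus $13,000 per additional charge. Highest is robbery at $52,500; 2 additional charges → +$26,000. Combined base = $78,500.
Offense committed while released on bail in another case (+35%): $78,500 × 1.35 = $105,975.
Two or more prior felony convictions (+$20,750 flat): $105,975 + $20,750 = $126,725.
Offense involved a victim aged 65 or older (+$19,750 flat): $126,725 + $19,750 = $146,475.
No failures to appear in the past ten years (−$1,750 flat): $146,475 − $1,750 = $144,725.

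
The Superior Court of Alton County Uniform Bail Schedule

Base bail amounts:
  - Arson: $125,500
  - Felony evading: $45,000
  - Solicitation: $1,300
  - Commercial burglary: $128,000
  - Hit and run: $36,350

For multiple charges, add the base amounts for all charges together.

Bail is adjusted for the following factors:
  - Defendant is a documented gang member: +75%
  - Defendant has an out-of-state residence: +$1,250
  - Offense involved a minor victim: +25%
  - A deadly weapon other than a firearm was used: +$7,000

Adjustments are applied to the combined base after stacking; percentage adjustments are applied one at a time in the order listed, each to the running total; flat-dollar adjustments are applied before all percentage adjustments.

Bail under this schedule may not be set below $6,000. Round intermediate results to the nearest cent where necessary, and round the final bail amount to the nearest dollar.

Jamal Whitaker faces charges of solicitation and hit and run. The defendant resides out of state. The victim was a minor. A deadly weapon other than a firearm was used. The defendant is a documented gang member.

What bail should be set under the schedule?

$100,406

Base amounts from the schedule: solicitation $1,300; hit and run $36,350.
Stacking rule: sum of all bases. $1,300 + $36,350 = $37,650.
Defendant has an out-of-state residence (+$1,250 flat): $37,650 + $1,250 = $38,900.
A deadly weapon other than a firearm was used (+$7,000 flat): $38,900 + $7,000 = $45,900.
Defendant is a documented gang member (+75%): $45,900 × 1.75 = $80,325.
Offense involved a minor victim (+25%): $80,325 × 1.25 = $100,406.25.
$100,406.25 is at or above the $6,000 minimum.
Rounded to the nearest dollar: $100,406.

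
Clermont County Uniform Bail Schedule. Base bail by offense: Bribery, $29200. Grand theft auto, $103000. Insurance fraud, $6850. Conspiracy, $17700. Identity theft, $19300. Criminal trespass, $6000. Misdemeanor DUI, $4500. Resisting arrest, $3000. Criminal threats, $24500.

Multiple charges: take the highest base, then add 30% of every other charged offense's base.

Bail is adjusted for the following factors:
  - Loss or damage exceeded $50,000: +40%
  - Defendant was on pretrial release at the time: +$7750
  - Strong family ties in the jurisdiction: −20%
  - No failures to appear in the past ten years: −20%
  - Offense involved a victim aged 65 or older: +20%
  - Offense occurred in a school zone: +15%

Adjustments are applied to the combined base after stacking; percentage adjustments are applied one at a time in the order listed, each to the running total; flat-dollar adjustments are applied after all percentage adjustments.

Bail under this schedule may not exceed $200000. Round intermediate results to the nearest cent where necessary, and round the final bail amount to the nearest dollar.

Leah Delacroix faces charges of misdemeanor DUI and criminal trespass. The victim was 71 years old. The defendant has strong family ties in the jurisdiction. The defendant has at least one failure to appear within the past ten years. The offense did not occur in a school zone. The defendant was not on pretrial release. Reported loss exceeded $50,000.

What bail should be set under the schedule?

$9878

Base amounts from the schedule: misdemeanor DUI $4500; criminal trespass $6000.
Stacking rule: highest base plus 30% of each additional charge. Highest is criminal trespass at $6000. Additional: $4500 × 30% = $1350. Combined base = $6000 + $1350 = $7350.
Loss or damage exceeded $50,000 (+40%): $7350 × 1.4 = $10290.
Strong family ties in the jurisdiction (−20%): $10290 × 0.8 = $8232.
Offense involved a victim aged 65 or older (+20%): $8232 × 1.2 = $9878.40.
$9878.40 is within the $200000 maximum.
Rounded to the nearest dollar: $9878.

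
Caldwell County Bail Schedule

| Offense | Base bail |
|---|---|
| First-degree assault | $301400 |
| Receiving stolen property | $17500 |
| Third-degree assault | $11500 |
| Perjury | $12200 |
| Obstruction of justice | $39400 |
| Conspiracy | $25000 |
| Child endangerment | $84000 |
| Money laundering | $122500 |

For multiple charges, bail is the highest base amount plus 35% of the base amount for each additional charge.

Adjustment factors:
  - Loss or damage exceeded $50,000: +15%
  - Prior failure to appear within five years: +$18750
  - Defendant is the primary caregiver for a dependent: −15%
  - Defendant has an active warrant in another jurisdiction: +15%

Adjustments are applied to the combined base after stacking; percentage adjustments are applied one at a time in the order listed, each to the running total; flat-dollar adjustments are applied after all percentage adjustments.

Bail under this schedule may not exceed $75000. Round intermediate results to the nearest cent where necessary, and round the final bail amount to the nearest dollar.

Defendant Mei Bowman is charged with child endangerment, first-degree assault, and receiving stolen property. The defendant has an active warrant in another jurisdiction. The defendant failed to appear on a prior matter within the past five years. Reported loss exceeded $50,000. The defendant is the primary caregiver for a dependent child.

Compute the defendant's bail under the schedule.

Base amounts from the schedule: child endangerment $84000; first-degree assault $301400; receiving stolen property $17500.
Stacking rule: highest base plus 35% of each additional charge. Highest is first-degree assault at $301400. Additional: $84000 × 35% = $29400; $17500 × 35% = $6125. Combined base = $301400 + $35525 = $336925.
Loss or damage exceeded $50,000 (+15%): $336925 × 1.15 = $387463.75.
Defendant is the primary caregiver for a dependent (−15%): $387463.75 × 0.85 = $329344.19.
Defendant has an active warrant in another jurisdiction (+15%): $329344.19 × 1.15 = $378745.82.
Prior failure to appear within five years (+$18750 flat): $378745.82 + $18750 = $397495.82.
Result $397495.82 exceeds the maximum of $75000; bail is capped at $75000.

$75000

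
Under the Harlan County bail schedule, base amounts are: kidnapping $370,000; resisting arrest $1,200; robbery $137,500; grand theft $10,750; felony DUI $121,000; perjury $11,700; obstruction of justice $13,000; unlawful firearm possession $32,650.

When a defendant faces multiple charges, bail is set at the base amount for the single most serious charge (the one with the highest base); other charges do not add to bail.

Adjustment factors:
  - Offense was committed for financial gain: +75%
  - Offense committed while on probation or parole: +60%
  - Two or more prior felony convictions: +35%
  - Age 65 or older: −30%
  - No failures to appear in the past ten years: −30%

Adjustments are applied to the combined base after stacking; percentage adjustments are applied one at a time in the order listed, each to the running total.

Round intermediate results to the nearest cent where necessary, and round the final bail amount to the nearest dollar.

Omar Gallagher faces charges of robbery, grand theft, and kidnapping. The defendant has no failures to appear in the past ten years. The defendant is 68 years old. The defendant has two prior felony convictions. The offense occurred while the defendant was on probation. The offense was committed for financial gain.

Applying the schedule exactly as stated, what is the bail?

$685,314

Base amounts from the schedule: robbery $137,500; grand theft $10,750; kidnapping $370,000.
Stacking rule: use the highest base only. Highest is kidnapping at $370,000. Combined base = $370,000.
Offense was committed for financial gain (+75%): $370,000 × 1.75 = $647,500.
Offense committed while on probation or parole (+60%): $647,500 × 1.6 = $1,036,000.
Two or more prior felony convictions (+35%): $1,036,000 × 1.35 = $1,398,600.
Age 65 or older (−30%): $1,398,600 × 0.7 = $979,020.
No failures to appear in the past ten years (−30%): $979,020 × 0.7 = $685,314.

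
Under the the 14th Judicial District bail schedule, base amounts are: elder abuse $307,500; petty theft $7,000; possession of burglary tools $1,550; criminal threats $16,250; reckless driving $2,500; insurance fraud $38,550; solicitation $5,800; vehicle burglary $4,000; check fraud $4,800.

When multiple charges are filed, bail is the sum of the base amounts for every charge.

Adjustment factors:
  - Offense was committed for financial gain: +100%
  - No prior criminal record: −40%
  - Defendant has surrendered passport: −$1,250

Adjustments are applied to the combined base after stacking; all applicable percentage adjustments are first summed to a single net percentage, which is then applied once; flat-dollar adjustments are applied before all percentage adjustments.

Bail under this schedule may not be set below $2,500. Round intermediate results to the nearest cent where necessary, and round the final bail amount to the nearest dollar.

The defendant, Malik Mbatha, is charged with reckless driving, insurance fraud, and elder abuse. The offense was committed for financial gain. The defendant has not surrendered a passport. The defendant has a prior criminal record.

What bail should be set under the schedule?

$697,100

Base amounts from the schedule: reckless driving $2,500; insurance fraud $38,550; elder abuse $307,500.
Stacking rule: sum of all bases. $2,500 + $38,550 + $307,500 = $348,550.
Offense was committed for financial gain (+100%): $348,550 × 2 = $697,100.
$697,100 is at or above the $2,500 minimum.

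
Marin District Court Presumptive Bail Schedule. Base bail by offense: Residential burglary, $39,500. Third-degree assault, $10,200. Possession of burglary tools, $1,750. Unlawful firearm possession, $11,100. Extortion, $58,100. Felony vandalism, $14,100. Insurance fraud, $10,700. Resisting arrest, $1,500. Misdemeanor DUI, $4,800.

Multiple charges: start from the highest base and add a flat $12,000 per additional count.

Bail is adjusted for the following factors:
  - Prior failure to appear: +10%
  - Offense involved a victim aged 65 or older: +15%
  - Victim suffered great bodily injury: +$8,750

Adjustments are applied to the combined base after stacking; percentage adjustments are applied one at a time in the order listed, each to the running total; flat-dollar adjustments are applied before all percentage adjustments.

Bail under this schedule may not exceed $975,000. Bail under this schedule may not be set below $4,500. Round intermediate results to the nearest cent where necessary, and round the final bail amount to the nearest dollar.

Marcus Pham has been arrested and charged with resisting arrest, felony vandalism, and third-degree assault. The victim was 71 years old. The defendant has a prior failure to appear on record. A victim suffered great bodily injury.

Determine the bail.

$59,265

Base amounts from the schedule: resisting arrest $1,500; felony vandalism $14,100; third-degree assault $10,200.
Stacking rule: highest base plus $12,000 per additional charge. Highest is felony vandalism at $14,100; 2 additional charges → +$24,000. Combined base = $38,100.
Victim suffered great bodily injury (+$8,750 flat): $38,100 + $8,750 = $46,850.
Prior failure to appear (+10%): $46,850 × 1.1 = $51,535.
Offense involved a victim aged 65 or older (+15%): $51,535 × 1.15 = $59,265.25.
$59,265.25 is within the $975,000 maximum.
$59,265.25 is at or above the $4,500 minimum.
Rounded to the nearest dollar: $59,265.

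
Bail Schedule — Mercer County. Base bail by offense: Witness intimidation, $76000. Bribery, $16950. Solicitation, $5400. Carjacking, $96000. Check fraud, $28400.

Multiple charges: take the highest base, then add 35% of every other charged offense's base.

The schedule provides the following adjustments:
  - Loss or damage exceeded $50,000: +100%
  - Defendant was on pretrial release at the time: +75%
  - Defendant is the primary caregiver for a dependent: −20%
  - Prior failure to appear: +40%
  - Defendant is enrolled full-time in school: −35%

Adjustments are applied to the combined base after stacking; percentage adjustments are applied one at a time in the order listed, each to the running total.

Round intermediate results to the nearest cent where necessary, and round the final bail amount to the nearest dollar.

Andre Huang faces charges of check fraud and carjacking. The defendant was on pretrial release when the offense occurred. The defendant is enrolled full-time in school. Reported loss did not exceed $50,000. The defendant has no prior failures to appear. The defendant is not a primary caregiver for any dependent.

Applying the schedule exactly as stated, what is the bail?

Base amounts from the schedule: check fraud $28400; carjacking $96000.
Stacking rule: highest base plus 35% of each additional charge. Highest is carjacking at $96000. Additional: $28400 × 35% = $9940. Combined base = $96000 + $9940 = $105940.
Defendant was on pretrial release at the time (+75%): $105940 × 1.75 = $185395.
Defendant is enrolled full-time in school (−35%): $185395 × 0.65 = $120506.75.
Rounded to the nearest dollar: $120507.

$120507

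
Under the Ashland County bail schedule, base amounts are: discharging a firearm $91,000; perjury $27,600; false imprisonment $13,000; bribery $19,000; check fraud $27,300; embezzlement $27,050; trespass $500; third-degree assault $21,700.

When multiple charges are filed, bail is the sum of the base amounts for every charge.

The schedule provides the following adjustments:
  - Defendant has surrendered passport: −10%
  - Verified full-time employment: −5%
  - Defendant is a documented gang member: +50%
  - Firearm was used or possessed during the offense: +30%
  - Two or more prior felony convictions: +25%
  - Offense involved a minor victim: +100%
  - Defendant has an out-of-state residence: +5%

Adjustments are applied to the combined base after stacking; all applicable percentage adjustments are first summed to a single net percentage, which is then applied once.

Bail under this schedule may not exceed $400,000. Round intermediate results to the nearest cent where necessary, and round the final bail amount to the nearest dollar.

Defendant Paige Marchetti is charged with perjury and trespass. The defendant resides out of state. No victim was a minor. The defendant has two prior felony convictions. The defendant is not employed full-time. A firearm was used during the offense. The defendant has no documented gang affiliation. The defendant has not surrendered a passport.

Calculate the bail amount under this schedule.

$44,960

Base amounts from the schedule: perjury $27,600; trespass $500.
Stacking rule: sum of all bases. $27,600 + $500 = $28,100.
Net percentage adjustment: +30% +25% +5% = +60%. $28,100 × 1.6 = $44,960.
$44,960 is within the $400,000 maximum.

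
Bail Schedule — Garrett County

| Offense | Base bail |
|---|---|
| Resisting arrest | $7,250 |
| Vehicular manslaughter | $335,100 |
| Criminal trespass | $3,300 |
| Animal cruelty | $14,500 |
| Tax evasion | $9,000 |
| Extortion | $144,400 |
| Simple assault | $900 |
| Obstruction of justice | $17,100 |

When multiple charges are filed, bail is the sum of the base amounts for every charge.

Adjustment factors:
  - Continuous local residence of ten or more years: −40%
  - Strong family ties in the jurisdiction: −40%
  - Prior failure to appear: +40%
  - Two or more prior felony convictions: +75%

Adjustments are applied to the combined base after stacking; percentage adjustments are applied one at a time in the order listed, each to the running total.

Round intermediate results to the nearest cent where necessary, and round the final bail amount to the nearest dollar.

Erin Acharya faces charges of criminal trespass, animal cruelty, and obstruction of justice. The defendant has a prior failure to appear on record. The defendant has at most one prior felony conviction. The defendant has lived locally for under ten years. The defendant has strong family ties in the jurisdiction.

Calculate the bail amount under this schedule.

$29,316

Base amounts from the schedule: criminal trespass $3,300; animal cruelty $14,500; obstruction of justice $17,100.
Stacking rule: sum of all bases. $3,300 + $14,500 + $17,100 = $34,900.
Strong family ties in the jurisdiction (−40%): $34,900 × 0.6 = $20,940.
Prior failure to appear (+40%): $20,940 × 1.4 = $29,316.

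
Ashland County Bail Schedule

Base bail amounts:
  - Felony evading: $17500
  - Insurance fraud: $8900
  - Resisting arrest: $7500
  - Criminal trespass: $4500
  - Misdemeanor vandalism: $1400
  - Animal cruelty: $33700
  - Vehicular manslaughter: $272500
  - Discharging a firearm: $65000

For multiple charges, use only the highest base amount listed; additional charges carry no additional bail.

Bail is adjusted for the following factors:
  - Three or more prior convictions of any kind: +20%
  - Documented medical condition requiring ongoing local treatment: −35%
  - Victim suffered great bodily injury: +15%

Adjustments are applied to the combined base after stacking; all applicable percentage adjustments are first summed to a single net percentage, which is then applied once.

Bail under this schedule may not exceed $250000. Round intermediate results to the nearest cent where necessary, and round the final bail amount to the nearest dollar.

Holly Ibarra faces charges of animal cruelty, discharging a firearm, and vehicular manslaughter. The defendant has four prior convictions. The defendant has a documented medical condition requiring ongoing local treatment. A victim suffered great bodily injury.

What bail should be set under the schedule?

Base amounts from the schedule: animal cruelty $33700; discharging a firearm $65000; vehicular manslaughter $272500.
Stacking rule: use the highest base only. Highest is vehicular manslaughter at $272500. Combined base = $272500.
Net percentage adjustment: +20% −35% +15% = +0%. $272500 × 1 = $272500.
Result $272500 exceeds the maximum of $250000; bail is capped at $250000.

$250000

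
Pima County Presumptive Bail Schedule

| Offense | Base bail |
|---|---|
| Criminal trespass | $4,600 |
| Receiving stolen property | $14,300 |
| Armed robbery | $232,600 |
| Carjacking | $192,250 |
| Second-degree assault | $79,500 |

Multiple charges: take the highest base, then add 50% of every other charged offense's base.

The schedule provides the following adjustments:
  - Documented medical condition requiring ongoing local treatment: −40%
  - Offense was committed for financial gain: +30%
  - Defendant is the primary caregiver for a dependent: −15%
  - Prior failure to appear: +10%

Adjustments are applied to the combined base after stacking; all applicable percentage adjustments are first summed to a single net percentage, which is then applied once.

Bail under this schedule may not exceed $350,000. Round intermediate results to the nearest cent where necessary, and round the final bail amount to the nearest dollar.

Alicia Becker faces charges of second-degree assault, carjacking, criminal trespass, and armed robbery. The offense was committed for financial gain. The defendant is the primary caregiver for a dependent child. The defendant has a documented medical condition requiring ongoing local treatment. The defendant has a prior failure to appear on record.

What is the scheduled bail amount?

$315,159

Base amounts from the schedule: second-degree assault $79,500; carjacking $192,250; criminal trespass $4,600; armed robbery $232,600.
Stacking rule: highest base plus 50% of each additional charge. Highest is armed robbery at $232,600. Additional: $79,500 × 50% = $39,750; $192,250 × 50% = $96,125; $4,600 × 50% = $2,300. Combined base = $232,600 + $138,175 = $370,775.
Net percentage adjustment: −40% +30% −15% +10% = −15%. $370,775 × 0.85 = $315,158.75.
$315,158.75 is within the $350,000 maximum.
Rounded to the nearest dollar: $315,159.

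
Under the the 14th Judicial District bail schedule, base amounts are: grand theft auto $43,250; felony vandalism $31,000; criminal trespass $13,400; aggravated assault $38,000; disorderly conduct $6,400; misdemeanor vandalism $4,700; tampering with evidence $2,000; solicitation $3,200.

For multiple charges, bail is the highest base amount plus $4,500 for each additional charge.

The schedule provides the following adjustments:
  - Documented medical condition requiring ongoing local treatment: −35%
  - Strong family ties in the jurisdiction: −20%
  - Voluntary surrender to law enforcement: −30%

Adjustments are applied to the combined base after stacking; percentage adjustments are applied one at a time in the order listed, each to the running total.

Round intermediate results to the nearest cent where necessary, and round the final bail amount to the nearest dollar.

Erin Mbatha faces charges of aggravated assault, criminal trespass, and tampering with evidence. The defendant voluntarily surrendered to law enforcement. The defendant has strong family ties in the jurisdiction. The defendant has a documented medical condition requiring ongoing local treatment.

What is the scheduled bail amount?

$17,108

Base amounts from the schedule: aggravated assault $38,000; criminal trespass $13,400; tampering with evidence $2,000.
Stacking rule: highest base plus $4,500 per additional charge. Highest is aggravated assault at $38,000; 2 additional charges → +$9,000. Combined base = $47,000.
Documented medical condition requiring ongoing local treatment (−35%): $47,000 × 0.65 = $30,550.
Strong family ties in the jurisdiction (−20%): $30,550 × 0.8 = $24,440.
Voluntary surrender to law enforcement (−30%): $24,440 × 0.7 = $17,108.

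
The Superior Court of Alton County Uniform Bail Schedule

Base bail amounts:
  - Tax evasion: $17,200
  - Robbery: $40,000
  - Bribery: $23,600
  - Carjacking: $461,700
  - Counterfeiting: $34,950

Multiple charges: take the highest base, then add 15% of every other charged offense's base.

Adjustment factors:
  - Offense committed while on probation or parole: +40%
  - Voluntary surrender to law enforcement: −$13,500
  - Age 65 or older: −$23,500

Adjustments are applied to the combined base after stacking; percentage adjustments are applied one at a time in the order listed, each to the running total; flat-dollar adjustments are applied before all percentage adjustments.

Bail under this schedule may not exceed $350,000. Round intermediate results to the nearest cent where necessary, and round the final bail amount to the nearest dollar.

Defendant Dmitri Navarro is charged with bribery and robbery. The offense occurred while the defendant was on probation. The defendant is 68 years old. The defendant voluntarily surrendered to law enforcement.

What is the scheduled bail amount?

Base amounts from the schedule: bribery $23,600; robbery $40,000.
Stacking rule: highest base plus 15% of each additional charge. Highest is robbery at $40,000. Additional: $23,600 × 15% = $3,540. Combined base = $40,000 + $3,540 = $43,540.
Voluntary surrender to law enforcement (−$13,500 flat): $43,540 − $13,500 = $30,040.
Age 65 or older (−$23,500 flat): $30,040 − $23,500 = $6,540.
Offense committed while on probation or parole (+40%): $6,540 × 1.4 = $9,156.
$9,156 is within the $350,000 maximum.

$9,156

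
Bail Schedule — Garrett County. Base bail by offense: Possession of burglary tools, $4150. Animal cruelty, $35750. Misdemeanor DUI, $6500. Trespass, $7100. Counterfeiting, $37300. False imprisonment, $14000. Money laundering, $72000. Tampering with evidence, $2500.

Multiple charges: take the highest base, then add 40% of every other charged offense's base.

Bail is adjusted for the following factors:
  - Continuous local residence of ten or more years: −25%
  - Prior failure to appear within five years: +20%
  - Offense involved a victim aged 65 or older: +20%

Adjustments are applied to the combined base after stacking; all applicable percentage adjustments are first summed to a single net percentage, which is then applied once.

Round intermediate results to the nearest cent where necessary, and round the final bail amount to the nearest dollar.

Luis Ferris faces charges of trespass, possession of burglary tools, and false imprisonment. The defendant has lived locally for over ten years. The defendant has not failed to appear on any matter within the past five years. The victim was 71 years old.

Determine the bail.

$17575

Base amounts from the schedule: trespass $7100; possession of burglary tools $4150; false imprisonment $14000.
Stacking rule: highest base plus 40% of each additional charge. Highest is false imprisonment at $14000. Additional: $7100 × 40% = $2840; $4150 × 40% = $1660. Combined base = $14000 + $4500 = $18500.
Net percentage adjustment: −25% +20% = −5%. $18500 × 0.95 = $17575.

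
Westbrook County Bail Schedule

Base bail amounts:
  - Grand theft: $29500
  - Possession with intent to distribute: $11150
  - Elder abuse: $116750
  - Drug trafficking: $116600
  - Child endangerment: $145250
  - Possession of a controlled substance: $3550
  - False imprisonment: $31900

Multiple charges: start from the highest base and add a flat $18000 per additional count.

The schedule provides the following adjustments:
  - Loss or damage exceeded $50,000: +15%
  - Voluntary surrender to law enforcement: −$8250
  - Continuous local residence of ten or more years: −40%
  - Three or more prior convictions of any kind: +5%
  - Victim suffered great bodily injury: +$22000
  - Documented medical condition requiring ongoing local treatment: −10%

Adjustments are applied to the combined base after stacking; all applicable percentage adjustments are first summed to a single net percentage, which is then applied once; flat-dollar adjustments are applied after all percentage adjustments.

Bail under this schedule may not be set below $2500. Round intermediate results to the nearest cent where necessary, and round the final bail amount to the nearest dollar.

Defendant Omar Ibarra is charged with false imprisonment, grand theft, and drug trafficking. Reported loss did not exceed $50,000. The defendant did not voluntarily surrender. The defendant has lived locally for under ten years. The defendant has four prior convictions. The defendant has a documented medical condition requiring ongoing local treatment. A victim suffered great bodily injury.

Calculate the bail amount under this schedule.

Base amounts from the schedule: false imprisonment $31900; grand theft $29500; drug trafficking $116600.
Stacking rule: highest base plus $18000 per additional charge. Highest is drug trafficking at $116600; 2 additional charges → +$36000. Combined base = $152600.
Net percentage adjustment: +5% −10% = −5%. $152600 × 0.95 = $144970.
Victim suffered great bodily injury (+$22000 flat): $144970 + $22000 = $166970.
$166970 is at or above the $2500 minimum.

$166970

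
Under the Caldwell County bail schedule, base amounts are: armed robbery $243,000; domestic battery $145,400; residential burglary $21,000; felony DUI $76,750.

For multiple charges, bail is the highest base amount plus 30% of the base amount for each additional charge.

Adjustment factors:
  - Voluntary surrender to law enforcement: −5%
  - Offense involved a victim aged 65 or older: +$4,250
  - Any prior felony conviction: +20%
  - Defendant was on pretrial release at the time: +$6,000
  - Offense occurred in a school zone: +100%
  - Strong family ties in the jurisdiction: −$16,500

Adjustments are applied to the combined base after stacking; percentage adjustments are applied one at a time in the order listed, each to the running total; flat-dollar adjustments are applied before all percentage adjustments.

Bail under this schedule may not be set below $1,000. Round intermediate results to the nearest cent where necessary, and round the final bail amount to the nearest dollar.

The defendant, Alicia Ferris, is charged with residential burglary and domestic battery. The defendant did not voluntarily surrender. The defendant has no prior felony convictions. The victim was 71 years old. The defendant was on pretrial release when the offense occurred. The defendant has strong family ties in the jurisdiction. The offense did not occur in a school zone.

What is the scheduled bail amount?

$145,450

Base amounts from the schedule: residential burglary $21,000; domestic battery $145,400.
Stacking rule: highest base plus 30% of each additional charge. Highest is domestic battery at $145,400. Additional: $21,000 × 30% = $6,300. Combined base = $145,400 + $6,300 = $151,700.
Offense involved a victim aged 65 or older (+$4,250 flat): $151,700 + $4,250 = $155,950.
Defendant was on pretrial release at the time (+$6,000 flat): $155,950 + $6,000 = $161,950.
Strong family ties in the jurisdiction (−$16,500 flat): $161,950 − $16,500 = $145,450.
$145,450 is at or above the $1,000 minimum.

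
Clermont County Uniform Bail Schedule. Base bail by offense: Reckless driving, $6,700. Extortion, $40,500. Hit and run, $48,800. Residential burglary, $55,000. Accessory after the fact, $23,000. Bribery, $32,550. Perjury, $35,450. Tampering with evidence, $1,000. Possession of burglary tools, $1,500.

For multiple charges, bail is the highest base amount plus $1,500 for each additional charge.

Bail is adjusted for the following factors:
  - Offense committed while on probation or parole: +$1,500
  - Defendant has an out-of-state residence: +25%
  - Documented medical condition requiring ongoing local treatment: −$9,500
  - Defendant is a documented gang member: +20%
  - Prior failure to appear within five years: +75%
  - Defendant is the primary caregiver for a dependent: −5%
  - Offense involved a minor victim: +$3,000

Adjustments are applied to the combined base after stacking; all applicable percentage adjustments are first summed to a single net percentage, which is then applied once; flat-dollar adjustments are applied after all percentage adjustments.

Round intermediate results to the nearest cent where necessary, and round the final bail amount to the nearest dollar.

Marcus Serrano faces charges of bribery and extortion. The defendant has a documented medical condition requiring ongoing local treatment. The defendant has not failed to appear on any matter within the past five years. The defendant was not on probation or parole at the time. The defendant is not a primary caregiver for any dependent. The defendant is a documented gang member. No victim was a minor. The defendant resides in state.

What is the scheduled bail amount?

$40,900

Base amounts from the schedule: bribery $32,550; extortion $40,500.
Stacking rule: highest base plus $1,500 per additional charge. Highest is extortion at $40,500; 1 additional charge → +$1,500. Combined base = $42,000.
Defendant is a documented gang member (+20%): $42,000 × 1.2 = $50,400.
Documented medical condition requiring ongoing local treatment (−$9,500 flat): $50,400 − $9,500 = $40,900.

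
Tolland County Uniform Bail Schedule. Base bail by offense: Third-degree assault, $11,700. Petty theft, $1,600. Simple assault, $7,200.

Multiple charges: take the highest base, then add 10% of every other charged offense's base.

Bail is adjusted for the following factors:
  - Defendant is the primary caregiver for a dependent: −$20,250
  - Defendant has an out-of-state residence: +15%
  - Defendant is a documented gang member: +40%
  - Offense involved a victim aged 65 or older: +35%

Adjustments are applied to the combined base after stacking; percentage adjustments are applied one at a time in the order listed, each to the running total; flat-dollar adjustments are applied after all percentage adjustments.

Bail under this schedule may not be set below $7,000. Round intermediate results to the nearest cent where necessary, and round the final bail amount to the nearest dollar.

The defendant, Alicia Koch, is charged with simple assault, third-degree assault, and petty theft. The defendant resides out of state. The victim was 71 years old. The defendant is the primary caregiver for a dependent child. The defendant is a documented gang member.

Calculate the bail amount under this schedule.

Base amounts from the schedule: simple assault $7,200; third-degree assault $11,700; petty theft $1,600.
Stacking rule: highest base plus 10% of each additional charge. Highest is third-degree assault at $11,700. Additional: $7,200 × 10% = $720; $1,600 × 10% = $160. Combined base = $11,700 + $880 = $12,580.
Defendant has an out-of-state residence (+15%): $12,580 × 1.15 = $14,467.
Defendant is a documented gang member (+40%): $14,467 × 1.4 = $20,253.80.
Offense involved a victim aged 65 or older (+35%): $20,253.80 × 1.35 = $27,342.63.
Defendant is the primary caregiver for a dependent (−$20,250 flat): $27,342.63 − $20,250 = $7,092.63.
$7,092.63 is at or above the $7,000 minimum.
Rounded to the nearest dollar: $7,093.

$7,093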